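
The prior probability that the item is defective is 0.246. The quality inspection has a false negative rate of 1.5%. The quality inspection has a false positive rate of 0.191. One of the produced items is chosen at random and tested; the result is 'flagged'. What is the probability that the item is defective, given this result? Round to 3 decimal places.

Let H be the event that the item is defective. P(H) = 0.246, so P(¬H) = 0.754. With E the 'flagged' result, P(E|H) = 0.985 and P(E|¬H) = 0.191.
P(E) = 0.985·0.246 + 0.191·0.754 = 0.24231 + 0.14401 = 0.38632.
By Bayes' theorem, P(H|E) = 0.24231 / 0.38632 = 0.627.

P(H | E) ≈ 0.627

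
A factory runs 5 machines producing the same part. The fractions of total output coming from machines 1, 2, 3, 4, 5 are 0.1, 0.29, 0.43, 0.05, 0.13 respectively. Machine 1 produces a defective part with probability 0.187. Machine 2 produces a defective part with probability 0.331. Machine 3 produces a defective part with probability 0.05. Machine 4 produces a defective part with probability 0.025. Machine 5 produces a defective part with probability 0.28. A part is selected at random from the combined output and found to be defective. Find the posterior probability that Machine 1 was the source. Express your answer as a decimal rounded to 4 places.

Tabulate prior·likelihood by source: [1] prior 0.1, lik 0.187, product 0.01870; [2] prior 0.29, lik 0.331, product 0.09599; [3] prior 0.43, lik 0.05, product 0.02150; [4] prior 0.05, lik 0.025, product 0.001250; [5] prior 0.13, lik 0.28, product 0.03640.
Normalizing constant = 0.17384; the posterior for Machine 1 is its product over the sum, 0.01870/0.17384 = 0.1076.

Posterior probability ≈ 0.1076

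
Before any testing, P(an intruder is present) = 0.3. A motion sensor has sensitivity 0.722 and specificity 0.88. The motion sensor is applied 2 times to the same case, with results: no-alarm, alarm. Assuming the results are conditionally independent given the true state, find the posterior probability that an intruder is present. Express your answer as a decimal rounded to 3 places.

Posterior P(H) ≈ 0.449

With H the event that an intruder is present, the joint likelihood of the observed sequence is P(data|H) = 0.278·0.722 = 0.20072 and P(data|¬H) = 0.88·0.12 = 0.10560.
Bayes: P(H|data) = 0.3·0.20072 / (0.3·0.20072 + 0.7·0.10560) = 0.060215/0.13413 = 0.4489.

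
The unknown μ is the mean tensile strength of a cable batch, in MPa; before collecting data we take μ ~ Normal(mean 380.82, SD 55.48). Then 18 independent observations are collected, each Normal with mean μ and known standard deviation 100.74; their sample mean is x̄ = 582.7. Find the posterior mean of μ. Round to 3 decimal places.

Posterior mean ≈ 551.446

Prior precision 1/τ₀² = 1/55.48² = 0.00032488; data precision n/σ² = 18/100.74² = 0.00177365.
Posterior precision = 0.00032488 + 0.00177365 = 0.00209854.
Posterior mean = (0.00032488·380.82 + 0.00177365·582.7) / 0.00209854 = 551.446.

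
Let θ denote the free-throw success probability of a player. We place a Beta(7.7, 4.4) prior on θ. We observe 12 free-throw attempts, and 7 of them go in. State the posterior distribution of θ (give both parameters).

Posterior: Beta(14.7, 9.4)

The binomial likelihood is conjugate to the Beta prior: with 7 successes and 5 failures, the posterior is Beta(7.7+7, 4.4+5) = Beta(14.7, 9.4).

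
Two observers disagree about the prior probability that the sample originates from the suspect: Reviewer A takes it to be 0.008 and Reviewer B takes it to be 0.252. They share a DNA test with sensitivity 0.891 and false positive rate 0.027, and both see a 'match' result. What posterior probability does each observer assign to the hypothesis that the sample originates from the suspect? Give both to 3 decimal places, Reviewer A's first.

P('+'|H) = 0.891, P('+'|¬H) = 0.027.
Reviewer A: numerator 0.891·0.008 = 0.0071280; evidence = 0.0071280+0.027·0.992 = 0.033912; posterior = 0.210.
Reviewer B: numerator 0.891·0.252 = 0.22453; evidence = 0.22453+0.027·0.748 = 0.24473; posterior = 0.917.

Reviewer A: 0.210; Reviewer B: 0.917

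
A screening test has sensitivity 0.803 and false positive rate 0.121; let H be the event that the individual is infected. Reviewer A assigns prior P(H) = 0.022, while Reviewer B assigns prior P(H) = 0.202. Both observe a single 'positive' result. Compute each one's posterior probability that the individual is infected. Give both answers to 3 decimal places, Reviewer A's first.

Reviewer A: 0.130; Reviewer B: 0.627

The likelihood ratio for a 'positive' result is 0.803/0.121 = 6.6364.
Reviewer A: prior odds 0.022/0.978 = 0.022495; posterior odds 0.14928; posterior probability 0.130.
Reviewer B: prior odds 0.202/0.798 = 0.25313; posterior odds 1.6799; posterior probability 0.627.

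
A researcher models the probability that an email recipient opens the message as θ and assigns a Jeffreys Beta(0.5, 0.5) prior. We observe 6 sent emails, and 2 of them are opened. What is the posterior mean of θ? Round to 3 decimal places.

Posterior mean ≈ 0.357

Observing 2 successes and 4 failures updates Beta(0.5, 0.5) by adding the success and failure counts to the two shape parameters: α = 0.5+2 = 2.5, β = 0.5+4 = 4.5.
E[θ | data] = 2.5/(2.5+4.5) = 0.357.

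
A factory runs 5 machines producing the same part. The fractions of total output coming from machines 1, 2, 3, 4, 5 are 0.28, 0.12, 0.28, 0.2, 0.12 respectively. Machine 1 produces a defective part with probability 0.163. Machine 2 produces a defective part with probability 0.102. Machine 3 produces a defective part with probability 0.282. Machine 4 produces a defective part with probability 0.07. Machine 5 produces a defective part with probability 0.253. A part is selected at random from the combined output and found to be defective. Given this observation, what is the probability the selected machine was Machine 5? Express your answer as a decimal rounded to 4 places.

Posterior probability ≈ 0.1675

P(defective|M1) = 0.163; P(defective|M2) = 0.102; P(defective|M3) = 0.282; P(defective|M4) = 0.07; P(defective|M5) = 0.253.
Prior × likelihood for each source: 0.28·0.163=0.04564, 0.12·0.102=0.01224, 0.28·0.282=0.07896, 0.2·0.07=0.01400, 0.12·0.253=0.03036. Summing gives P(defective) = 0.18120.
P(Machine 5 | defective) = 0.03036 / 0.18120 = 0.1675.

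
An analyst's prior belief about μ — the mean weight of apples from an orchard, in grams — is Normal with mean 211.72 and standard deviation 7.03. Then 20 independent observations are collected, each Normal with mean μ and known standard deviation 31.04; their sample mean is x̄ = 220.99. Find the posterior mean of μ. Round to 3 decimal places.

Posterior mean ≈ 216.414

Prior precision 1/τ₀² = 1/7.03² = 0.0202344; data precision n/σ² = 20/31.04² = 0.0207581.
Posterior precision = 0.0202344 + 0.0207581 = 0.0409924.
Posterior mean = (0.0202344·211.72 + 0.0207581·220.99) / 0.0409924 = 216.414.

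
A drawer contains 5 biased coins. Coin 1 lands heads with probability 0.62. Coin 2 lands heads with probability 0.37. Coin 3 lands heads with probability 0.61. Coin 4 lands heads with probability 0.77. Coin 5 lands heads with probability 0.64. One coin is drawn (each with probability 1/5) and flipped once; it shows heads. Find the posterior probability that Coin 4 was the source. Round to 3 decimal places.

Tabulate prior·likelihood by source: [1] prior 0.2, lik 0.62, product 0.1240; [2] prior 0.2, lik 0.37, product 0.07400; [3] prior 0.2, lik 0.61, product 0.1220; [4] prior 0.2, lik 0.77, product 0.1540; [5] prior 0.2, lik 0.64, product 0.1280.
Normalizing constant = 0.60200; the posterior for Coin 4 is its product over the sum, 0.1540/0.60200 = 0.256.

Posterior probability ≈ 0.256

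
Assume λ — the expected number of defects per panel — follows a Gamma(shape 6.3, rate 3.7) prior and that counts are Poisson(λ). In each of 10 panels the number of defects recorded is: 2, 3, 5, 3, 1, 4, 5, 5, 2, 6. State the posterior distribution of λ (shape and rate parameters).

Total count ∑xᵢ = 36 over n = 10 panels.
Gamma is conjugate to the Poisson likelihood: posterior is Gamma(shape = 6.3+36 = 42.3, rate = 3.7+10 = 13.7).

Posterior: Gamma(shape=42.3, rate=13.7)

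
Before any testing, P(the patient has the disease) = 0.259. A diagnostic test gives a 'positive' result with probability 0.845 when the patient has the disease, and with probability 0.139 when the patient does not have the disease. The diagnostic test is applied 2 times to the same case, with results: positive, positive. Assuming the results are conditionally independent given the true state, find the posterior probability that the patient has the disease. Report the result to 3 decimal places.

Posterior P(H) ≈ 0.928

With H the event that the patient has the disease, the joint likelihood of the observed sequence is P(data|H) = 0.845·0.845 = 0.71402 and P(data|¬H) = 0.139·0.139 = 0.019321.
Bayes: P(H|data) = 0.259·0.71402 / (0.259·0.71402 + 0.741·0.019321) = 0.18493/0.19925 = 0.9281.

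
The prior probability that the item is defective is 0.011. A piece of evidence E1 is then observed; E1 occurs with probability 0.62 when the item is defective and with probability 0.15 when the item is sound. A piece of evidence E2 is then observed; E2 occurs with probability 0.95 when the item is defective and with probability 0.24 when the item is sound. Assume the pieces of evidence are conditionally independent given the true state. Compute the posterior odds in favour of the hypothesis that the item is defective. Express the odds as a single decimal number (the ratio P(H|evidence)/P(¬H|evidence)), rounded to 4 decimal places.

Posterior odds ≈ 0.1820

Prior odds = 0.011/(1−0.011) = 0.011122.
Likelihood ratio for E1 = 0.62/0.15 = 4.1333.
Likelihood ratio for E2 = 0.95/0.24 = 3.9583.
Posterior odds = prior odds × LR₁ × LR₂ = 0.18197.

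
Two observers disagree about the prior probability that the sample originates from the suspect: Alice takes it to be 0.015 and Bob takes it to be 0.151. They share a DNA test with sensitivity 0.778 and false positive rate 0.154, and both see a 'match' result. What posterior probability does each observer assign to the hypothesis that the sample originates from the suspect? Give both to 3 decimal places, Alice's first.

Alice: 0.071; Bob: 0.473

The likelihood ratio for a 'match' result is 0.778/0.154 = 5.0519.
Alice: prior odds 0.015/0.985 = 0.015228; posterior odds 0.076933; posterior probability 0.071.
Bob: prior odds 0.151/0.849 = 0.17786; posterior odds 0.89852; posterior probability 0.473.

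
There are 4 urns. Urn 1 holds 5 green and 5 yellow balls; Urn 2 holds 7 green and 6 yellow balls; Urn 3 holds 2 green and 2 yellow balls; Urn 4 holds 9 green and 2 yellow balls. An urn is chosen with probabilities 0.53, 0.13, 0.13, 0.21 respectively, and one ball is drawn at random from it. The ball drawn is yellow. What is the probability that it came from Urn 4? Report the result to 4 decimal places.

Tabulate prior·likelihood by source: [1] prior 0.53, lik 0.5, product 0.2650; [2] prior 0.13, lik 0.4615, product 0.06000; [3] prior 0.13, lik 0.5, product 0.06500; [4] prior 0.21, lik 0.1818, product 0.03818.
Normalizing constant = 0.42818; the posterior for Urn 4 is its product over the sum, 0.03818/0.42818 = 0.0892.

Posterior probability ≈ 0.0892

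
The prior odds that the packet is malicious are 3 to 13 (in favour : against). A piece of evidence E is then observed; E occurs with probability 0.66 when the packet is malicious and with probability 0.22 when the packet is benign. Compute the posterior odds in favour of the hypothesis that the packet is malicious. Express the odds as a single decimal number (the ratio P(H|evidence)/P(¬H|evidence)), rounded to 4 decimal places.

Prior odds = 3/13 = 0.23077. In log-odds, ln(0.23077) = -1.4663.
Add log likelihood ratio: ln(3.0000) = 1.0986.
Posterior log-odds = -0.36772, so posterior odds = exp(-0.36772) = 0.69231.

Posterior odds ≈ 0.6923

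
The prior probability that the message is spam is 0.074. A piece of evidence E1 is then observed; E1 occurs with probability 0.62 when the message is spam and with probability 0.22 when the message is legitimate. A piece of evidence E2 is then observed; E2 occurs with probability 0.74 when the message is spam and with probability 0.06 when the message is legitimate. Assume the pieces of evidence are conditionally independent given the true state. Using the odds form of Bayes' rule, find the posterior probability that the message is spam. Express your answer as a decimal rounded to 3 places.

Posterior probability ≈ 0.735

Prior odds = 0.074/(1−0.074) = 0.079914. In log-odds, ln(0.079914) = -2.5268.
Add log likelihood ratios: ln(2.8182) + ln(12.333) = 3.5484.
Posterior log-odds = 1.0216, so posterior odds = exp(1.0216) = 2.7776. Converting, P(H|E) = 2.7776/3.7776 = 0.735.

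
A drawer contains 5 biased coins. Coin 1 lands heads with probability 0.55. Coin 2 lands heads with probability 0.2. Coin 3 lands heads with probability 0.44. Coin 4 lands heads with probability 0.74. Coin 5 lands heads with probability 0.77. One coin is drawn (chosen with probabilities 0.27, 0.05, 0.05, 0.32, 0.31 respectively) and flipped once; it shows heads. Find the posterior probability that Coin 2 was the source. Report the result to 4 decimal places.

Tabulate prior·likelihood by source: [1] prior 0.27, lik 0.55, product 0.1485; [2] prior 0.05, lik 0.2, product 0.01000; [3] prior 0.05, lik 0.44, product 0.02200; [4] prior 0.32, lik 0.74, product 0.2368; [5] prior 0.31, lik 0.77, product 0.2387.
Normalizing constant = 0.65600; the posterior for Coin 2 is its product over the sum, 0.01000/0.65600 = 0.0152.

Posterior probability ≈ 0.0152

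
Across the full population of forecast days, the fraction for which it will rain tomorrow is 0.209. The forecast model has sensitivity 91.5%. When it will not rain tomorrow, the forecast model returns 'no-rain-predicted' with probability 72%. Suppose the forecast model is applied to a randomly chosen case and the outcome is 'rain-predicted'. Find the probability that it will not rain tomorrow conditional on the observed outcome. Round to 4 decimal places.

Write H for 'it will rain tomorrow'. Prior odds H:¬H = 0.209/0.791 = 0.26422. For the 'rain-predicted' outcome, the likelihood ratio is 0.915/0.28 = 3.2679.
Posterior odds = 0.26422 × 3.2679 = 0.86344, so P(H|E) = 0.86344/(1+0.86344) = 0.4634. Then P(¬H|E) = 1 − 0.4634 = 0.5366.

P(¬H | E) ≈ 0.5366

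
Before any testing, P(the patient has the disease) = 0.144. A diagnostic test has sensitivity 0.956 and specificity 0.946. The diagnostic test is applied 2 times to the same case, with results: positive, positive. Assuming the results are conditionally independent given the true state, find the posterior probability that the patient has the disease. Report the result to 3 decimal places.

With H the event that the patient has the disease, the joint likelihood of the observed sequence is P(data|H) = 0.956·0.956 = 0.91394 and P(data|¬H) = 0.054·0.054 = 0.0029160.
Bayes: P(H|data) = 0.144·0.91394 / (0.144·0.91394 + 0.856·0.0029160) = 0.13161/0.13410 = 0.9814.

Posterior P(H) ≈ 0.981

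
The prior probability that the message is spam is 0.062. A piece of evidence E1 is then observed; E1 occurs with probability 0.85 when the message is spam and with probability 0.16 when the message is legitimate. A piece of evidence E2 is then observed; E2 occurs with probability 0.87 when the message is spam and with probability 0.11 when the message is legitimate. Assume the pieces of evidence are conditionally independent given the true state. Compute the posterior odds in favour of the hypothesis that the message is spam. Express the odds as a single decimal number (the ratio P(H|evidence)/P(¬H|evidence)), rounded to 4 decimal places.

Prior odds = 0.062/(1−0.062) = 0.066098. In log-odds, ln(0.066098) = -2.7166.
Add log likelihood ratios: ln(5.3125) + ln(7.9091) = 3.7381.
Posterior log-odds = 1.0215, so posterior odds = exp(1.0215) = 2.7772.

Posterior odds ≈ 2.7772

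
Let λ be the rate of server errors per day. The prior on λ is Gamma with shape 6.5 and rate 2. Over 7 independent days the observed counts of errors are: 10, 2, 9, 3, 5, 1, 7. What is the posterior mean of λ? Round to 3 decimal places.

Posterior mean ≈ 4.833

Total count ∑xᵢ = 37 over n = 7 days.
Gamma is conjugate to the Poisson likelihood: posterior is Gamma(shape = 6.5+37 = 43.5, rate = 2+7 = 9).
E[λ | data] = 43.5/9 = 4.833.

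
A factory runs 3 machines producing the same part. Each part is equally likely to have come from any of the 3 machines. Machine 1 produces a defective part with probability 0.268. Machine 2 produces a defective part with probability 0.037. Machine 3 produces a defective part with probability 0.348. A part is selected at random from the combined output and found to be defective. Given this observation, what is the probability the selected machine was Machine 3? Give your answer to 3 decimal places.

Posterior probability ≈ 0.533

Tabulate prior·likelihood by source: [1] prior 0.333333, lik 0.268, product 0.08933; [2] prior 0.333333, lik 0.037, product 0.01233; [3] prior 0.333333, lik 0.348, product 0.1160.
Normalizing constant = 0.21767; the posterior for Machine 3 is its product over the sum, 0.1160/0.21767 = 0.533.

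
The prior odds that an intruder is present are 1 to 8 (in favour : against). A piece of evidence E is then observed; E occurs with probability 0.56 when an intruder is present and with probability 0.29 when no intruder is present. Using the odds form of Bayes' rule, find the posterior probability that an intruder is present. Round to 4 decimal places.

Posterior probability ≈ 0.1944

Prior odds = 1/8 = 0.12500. In log-odds, ln(0.12500) = -2.0794.
Add log likelihood ratio: ln(1.9310) = 0.65806.
Posterior log-odds = -1.4214, so posterior odds = exp(-1.4214) = 0.24138. Converting, P(H|E) = 0.24138/1.2414 = 0.1944.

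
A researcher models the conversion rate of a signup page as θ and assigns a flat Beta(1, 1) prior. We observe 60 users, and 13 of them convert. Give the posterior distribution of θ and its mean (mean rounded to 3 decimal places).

Posterior: Beta(14, 48); mean ≈ 0.226

Observing 13 successes and 47 failures updates Beta(1, 1) by adding the success and failure counts to the two shape parameters: α = 1+13 = 14, β = 1+47 = 48.
E[θ | data] = 14/(14+48) = 0.226.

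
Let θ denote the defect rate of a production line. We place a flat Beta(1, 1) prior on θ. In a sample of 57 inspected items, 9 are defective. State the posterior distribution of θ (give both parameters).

Posterior: Beta(10, 49)

Observing 9 successes and 48 failures updates Beta(1, 1) by adding the success and failure counts to the two shape parameters: α = 1+9 = 10, β = 1+48 = 49.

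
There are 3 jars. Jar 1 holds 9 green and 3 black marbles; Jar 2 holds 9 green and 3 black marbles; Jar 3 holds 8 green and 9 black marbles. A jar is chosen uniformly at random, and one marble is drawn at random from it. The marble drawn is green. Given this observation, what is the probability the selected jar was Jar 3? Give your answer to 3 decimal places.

P(green|Jar 1) = 0.75; P(green|Jar 2) = 0.75; P(green|Jar 3) = 0.4706.
Prior × likelihood for each source: 0.333333·0.75=0.2500, 0.333333·0.75=0.2500, 0.333333·0.4706=0.1569. Summing gives P(green) = 0.65686.
P(Jar 3 | green) = 0.1569 / 0.65686 = 0.239.

Posterior probability ≈ 0.239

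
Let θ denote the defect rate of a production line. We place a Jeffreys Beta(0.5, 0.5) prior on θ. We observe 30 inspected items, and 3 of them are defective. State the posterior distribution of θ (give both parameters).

Observing 3 successes and 27 failures updates Beta(0.5, 0.5) by adding the success and failure counts to the two shape parameters: α = 0.5+3 = 3.5, β = 0.5+27 = 27.5.

Posterior: Beta(3.5, 27.5)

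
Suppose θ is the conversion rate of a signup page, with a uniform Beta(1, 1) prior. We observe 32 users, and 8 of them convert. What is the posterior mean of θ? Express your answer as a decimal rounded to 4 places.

Posterior mean ≈ 0.2647

Observing 8 successes and 24 failures updates Beta(1, 1) by adding the success and failure counts to the two shape parameters: α = 1+8 = 9, β = 1+24 = 25.
E[θ | data] = 9/(9+25) = 0.2647.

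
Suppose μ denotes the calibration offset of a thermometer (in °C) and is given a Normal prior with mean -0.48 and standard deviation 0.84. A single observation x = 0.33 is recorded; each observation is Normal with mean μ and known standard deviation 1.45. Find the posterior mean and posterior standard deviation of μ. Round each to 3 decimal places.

With known σ, the Normal prior is conjugate. Weight on the data is w = (n/σ²)/(n/σ² + 1/τ₀²) = 0.475624/(0.475624+1.41723) = 0.25127.
Posterior mean = w·x̄ + (1−w)·μ₀ = 0.25127·0.33 + 0.74873·-0.48 = -0.276. Posterior variance = 1/(0.475624+1.41723) = 0.528302, so SD = 0.727.

Posterior mean ≈ -0.276; posterior SD ≈ 0.727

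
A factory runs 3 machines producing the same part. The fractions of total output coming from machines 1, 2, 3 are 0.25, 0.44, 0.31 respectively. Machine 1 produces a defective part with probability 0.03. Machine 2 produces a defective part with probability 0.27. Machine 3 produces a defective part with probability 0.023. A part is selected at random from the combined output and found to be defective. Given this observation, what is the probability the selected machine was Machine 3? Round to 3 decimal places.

Posterior probability ≈ 0.053

Tabulate prior·likelihood by source: [1] prior 0.25, lik 0.03, product 0.007500; [2] prior 0.44, lik 0.27, product 0.1188; [3] prior 0.31, lik 0.023, product 0.007130.
Normalizing constant = 0.13343; the posterior for Machine 3 is its product over the sum, 0.007130/0.13343 = 0.053.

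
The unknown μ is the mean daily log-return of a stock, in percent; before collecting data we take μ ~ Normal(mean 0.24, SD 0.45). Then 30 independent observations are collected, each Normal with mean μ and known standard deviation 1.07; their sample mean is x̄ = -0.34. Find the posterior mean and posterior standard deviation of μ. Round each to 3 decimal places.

Posterior mean ≈ -0.248; posterior SD ≈ 0.179

Prior precision 1/τ₀² = 1/0.45² = 4.93827; data precision n/σ² = 30/1.07² = 26.2032.
Posterior precision = 4.93827 + 26.2032 = 31.1414, giving posterior SD = 1/√31.1414 = 0.179.
Posterior mean = (4.93827·0.24 + 26.2032·-0.34) / 31.1414 = -0.248.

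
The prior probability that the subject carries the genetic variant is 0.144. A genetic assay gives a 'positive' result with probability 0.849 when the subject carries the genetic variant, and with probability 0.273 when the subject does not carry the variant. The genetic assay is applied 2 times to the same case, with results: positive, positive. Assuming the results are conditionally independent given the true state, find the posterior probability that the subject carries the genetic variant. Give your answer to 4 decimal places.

With H the event that the subject carries the genetic variant, the joint likelihood of the observed sequence is P(data|H) = 0.849·0.849 = 0.72080 and P(data|¬H) = 0.273·0.273 = 0.074529.
Bayes: P(H|data) = 0.144·0.72080 / (0.144·0.72080 + 0.856·0.074529) = 0.10380/0.16759 = 0.6193.

Posterior P(H) ≈ 0.6193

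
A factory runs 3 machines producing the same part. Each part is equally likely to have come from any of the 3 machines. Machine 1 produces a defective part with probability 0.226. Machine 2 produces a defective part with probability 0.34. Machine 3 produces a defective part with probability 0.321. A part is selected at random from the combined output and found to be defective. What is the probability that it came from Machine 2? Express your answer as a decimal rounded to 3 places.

Tabulate prior·likelihood by source: [1] prior 0.333333, lik 0.226, product 0.07533; [2] prior 0.333333, lik 0.34, product 0.1133; [3] prior 0.333333, lik 0.321, product 0.1070.
Normalizing constant = 0.29567; the posterior for Machine 2 is its product over the sum, 0.1133/0.29567 = 0.383.

Posterior probability ≈ 0.383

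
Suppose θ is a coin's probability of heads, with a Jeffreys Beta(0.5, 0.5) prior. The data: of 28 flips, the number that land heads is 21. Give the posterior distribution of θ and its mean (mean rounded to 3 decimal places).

Observing 21 successes and 7 failures updates Beta(0.5, 0.5) by adding the success and failure counts to the two shape parameters: α = 0.5+21 = 21.5, β = 0.5+7 = 7.5.
E[θ | data] = 21.5/(21.5+7.5) = 0.741.

Posterior: Beta(21.5, 7.5); mean ≈ 0.741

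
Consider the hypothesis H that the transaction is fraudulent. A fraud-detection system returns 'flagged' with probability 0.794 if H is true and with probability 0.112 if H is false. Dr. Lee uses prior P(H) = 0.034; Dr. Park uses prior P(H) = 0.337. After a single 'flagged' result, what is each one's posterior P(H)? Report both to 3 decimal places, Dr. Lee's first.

P('+'|H) = 0.794, P('+'|¬H) = 0.112.
Dr. Lee: numerator 0.794·0.034 = 0.026996; evidence = 0.026996+0.112·0.966 = 0.13519; posterior = 0.200.
Dr. Park: numerator 0.794·0.337 = 0.26758; evidence = 0.26758+0.112·0.663 = 0.34183; posterior = 0.783.

Dr. Lee: 0.200; Dr. Park: 0.783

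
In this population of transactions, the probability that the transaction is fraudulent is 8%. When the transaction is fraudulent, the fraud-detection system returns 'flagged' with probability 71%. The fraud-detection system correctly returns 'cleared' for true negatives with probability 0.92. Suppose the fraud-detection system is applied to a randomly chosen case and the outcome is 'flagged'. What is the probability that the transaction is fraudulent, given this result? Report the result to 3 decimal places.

Let H be the event that the transaction is fraudulent. P(H) = 0.08, so P(¬H) = 0.92. With E the 'flagged' result, P(E|H) = 0.71 and P(E|¬H) = 0.08.
P(E) = 0.71·0.08 + 0.08·0.92 = 0.056800 + 0.073600 = 0.13040.
By Bayes' theorem, P(H|E) = 0.056800 / 0.13040 = 0.436.

P(H | E) ≈ 0.436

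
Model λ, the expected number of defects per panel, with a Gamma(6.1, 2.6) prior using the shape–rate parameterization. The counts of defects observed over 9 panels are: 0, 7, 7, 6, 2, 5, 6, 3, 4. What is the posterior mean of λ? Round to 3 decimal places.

The Poisson likelihood adds the total count to the shape and the number of exposure periods to the rate. Here ∑xᵢ = 40 and n = 9, so shape 6.1→46.1 and rate 2.6→11.6.
E[λ | data] = 46.1/11.6 = 3.974.

Posterior mean ≈ 3.974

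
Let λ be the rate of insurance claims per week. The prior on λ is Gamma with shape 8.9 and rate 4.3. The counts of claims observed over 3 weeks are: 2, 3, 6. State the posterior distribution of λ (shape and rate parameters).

Posterior: Gamma(shape=19.9, rate=7.3)

Total count ∑xᵢ = 11 over n = 3 weeks.
Gamma is conjugate to the Poisson likelihood: posterior is Gamma(shape = 8.9+11 = 19.9, rate = 4.3+3 = 7.3).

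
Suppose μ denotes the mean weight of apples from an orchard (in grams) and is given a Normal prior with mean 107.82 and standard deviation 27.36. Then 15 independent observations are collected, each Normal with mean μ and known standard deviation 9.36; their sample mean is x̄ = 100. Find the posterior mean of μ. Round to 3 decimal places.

Prior precision 1/τ₀² = 1/27.36² = 0.00133588; data precision n/σ² = 15/9.36² = 0.171214.
Posterior precision = 0.00133588 + 0.171214 = 0.172550.
Posterior mean = (0.00133588·107.82 + 0.171214·100) / 0.172550 = 100.061.

Posterior mean ≈ 100.061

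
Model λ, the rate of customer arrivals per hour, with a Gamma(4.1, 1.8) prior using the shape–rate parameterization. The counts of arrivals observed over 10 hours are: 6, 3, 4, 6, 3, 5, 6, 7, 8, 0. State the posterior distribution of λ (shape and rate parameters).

Posterior: Gamma(shape=52.1, rate=11.8)

The Poisson likelihood adds the total count to the shape and the number of exposure periods to the rate. Here ∑xᵢ = 48 and n = 10, so shape 4.1→52.1 and rate 1.8→11.8.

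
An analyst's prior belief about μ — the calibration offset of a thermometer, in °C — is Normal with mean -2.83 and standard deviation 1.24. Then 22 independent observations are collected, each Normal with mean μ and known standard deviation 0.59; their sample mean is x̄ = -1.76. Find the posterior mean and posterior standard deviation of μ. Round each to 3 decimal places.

With known σ, the Normal prior is conjugate. Weight on the data is w = (n/σ²)/(n/σ² + 1/τ₀²) = 63.2002/(63.2002+0.650364) = 0.98981.
Posterior mean = w·x̄ + (1−w)·μ₀ = 0.98981·-1.76 + 0.010186·-2.83 = -1.771. Posterior variance = 1/(63.2002+0.650364) = 0.0156616, so SD = 0.125.

Posterior mean ≈ -1.771; posterior SD ≈ 0.125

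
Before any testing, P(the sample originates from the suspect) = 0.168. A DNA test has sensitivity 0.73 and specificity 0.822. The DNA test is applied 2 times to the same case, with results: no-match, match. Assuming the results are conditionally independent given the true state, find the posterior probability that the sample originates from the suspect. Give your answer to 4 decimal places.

Posterior P(H) ≈ 0.2138

Let H be the event that the sample originates from the suspect; start with P(H) = 0.168. P('match'|H) = 0.73, P('match'|¬H) = 0.178.
Update on result 1 ('no-match'): P(H) ← 0.27·0.1680 / (0.27·0.1680 + 0.822·0.8320) = 0.045360/0.72926 = 0.0622.
Update on result 2 ('match'): P(H) ← 0.73·0.0622 / (0.73·0.0622 + 0.178·0.9378) = 0.045406/0.21233 = 0.2138.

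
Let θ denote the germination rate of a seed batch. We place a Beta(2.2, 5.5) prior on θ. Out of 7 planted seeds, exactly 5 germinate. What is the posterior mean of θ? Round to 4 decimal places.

Posterior mean ≈ 0.4898

Observing 5 successes and 2 failures updates Beta(2.2, 5.5) by adding the success and failure counts to the two shape parameters: α = 2.2+5 = 7.2, β = 5.5+2 = 7.5.
Posterior mean = α/(α+β) = 7.2/14.7 = 0.4898.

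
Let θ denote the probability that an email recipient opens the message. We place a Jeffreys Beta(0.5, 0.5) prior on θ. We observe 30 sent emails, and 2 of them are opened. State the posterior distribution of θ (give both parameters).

Posterior: Beta(2.5, 28.5)

Observing 2 successes and 28 failures updates Beta(0.5, 0.5) by adding the success and failure counts to the two shape parameters: α = 0.5+2 = 2.5, β = 0.5+28 = 28.5.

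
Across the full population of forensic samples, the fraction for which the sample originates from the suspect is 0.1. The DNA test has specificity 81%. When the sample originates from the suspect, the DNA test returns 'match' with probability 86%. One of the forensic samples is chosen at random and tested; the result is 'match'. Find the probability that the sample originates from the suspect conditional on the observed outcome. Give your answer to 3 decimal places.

Let H be the event that the sample originates from the suspect. P(H) = 0.1, so P(¬H) = 0.9. With E the 'match' result, P(E|H) = 0.86 and P(E|¬H) = 0.19.
P(E) = 0.86·0.1 + 0.19·0.9 = 0.086000 + 0.17100 = 0.25700.
By Bayes' theorem, P(H|E) = 0.086000 / 0.25700 = 0.335.

P(H | E) ≈ 0.335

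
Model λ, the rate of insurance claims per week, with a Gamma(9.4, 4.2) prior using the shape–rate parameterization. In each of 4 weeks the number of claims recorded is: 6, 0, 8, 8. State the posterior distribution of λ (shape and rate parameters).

Posterior: Gamma(shape=31.4, rate=8.2)

Total count ∑xᵢ = 22 over n = 4 weeks.
Gamma is conjugate to the Poisson likelihood: posterior is Gamma(shape = 9.4+22 = 31.4, rate = 4.2+4 = 8.2).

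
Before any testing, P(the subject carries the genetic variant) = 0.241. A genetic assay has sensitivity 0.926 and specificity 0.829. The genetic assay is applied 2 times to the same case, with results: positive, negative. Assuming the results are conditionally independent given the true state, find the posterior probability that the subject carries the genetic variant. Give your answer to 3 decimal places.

With H the event that the subject carries the genetic variant, the joint likelihood of the observed sequence is P(data|H) = 0.926·0.074 = 0.068524 and P(data|¬H) = 0.171·0.829 = 0.14176.
Bayes: P(H|data) = 0.241·0.068524 / (0.241·0.068524 + 0.759·0.14176) = 0.016514/0.12411 = 0.1331.

Posterior P(H) ≈ 0.133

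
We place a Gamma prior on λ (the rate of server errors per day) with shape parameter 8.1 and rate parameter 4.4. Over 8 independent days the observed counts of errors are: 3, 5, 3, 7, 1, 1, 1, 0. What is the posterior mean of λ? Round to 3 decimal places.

The Poisson likelihood adds the total count to the shape and the number of exposure periods to the rate. Here ∑xᵢ = 21 and n = 8, so shape 8.1→29.1 and rate 4.4→12.4.
Posterior mean = shape/rate = 29.1/12.4 = 2.347.

Posterior mean ≈ 2.347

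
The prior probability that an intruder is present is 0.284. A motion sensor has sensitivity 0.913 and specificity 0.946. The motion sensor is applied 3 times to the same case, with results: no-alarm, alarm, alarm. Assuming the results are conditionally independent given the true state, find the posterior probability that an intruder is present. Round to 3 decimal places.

Posterior P(H) ≈ 0.912

With H the event that an intruder is present, the joint likelihood of the observed sequence is P(data|H) = 0.087·0.913·0.913 = 0.072521 and P(data|¬H) = 0.946·0.054·0.054 = 0.0027585.
Bayes: P(H|data) = 0.284·0.072521 / (0.284·0.072521 + 0.716·0.0027585) = 0.020596/0.022571 = 0.9125.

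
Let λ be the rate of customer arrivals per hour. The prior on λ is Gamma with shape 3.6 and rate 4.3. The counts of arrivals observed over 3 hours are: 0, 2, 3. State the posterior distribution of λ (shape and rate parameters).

Total count ∑xᵢ = 5 over n = 3 hours.
Gamma is conjugate to the Poisson likelihood: posterior is Gamma(shape = 3.6+5 = 8.6, rate = 4.3+3 = 7.3).

Posterior: Gamma(shape=8.6, rate=7.3)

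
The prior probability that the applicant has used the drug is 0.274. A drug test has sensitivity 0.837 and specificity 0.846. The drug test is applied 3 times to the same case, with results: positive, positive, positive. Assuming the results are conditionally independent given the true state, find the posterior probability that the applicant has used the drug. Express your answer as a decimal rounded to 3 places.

Posterior P(H) ≈ 0.984

With H the event that the applicant has used the drug, the joint likelihood of the observed sequence is P(data|H) = 0.837·0.837·0.837 = 0.58638 and P(data|¬H) = 0.154·0.154·0.154 = 0.0036523.
Bayes: P(H|data) = 0.274·0.58638 / (0.274·0.58638 + 0.726·0.0036523) = 0.16067/0.16332 = 0.9838.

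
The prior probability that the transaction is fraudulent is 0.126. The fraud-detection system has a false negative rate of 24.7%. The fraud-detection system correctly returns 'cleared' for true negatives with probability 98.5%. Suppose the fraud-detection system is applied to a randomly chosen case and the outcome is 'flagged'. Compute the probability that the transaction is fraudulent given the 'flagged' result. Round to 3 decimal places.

Let H be the event that the transaction is fraudulent. P(H) = 0.126, so P(¬H) = 0.874. With E the 'flagged' result, P(E|H) = 0.753 and P(E|¬H) = 0.015.
P(E) = 0.753·0.126 + 0.015·0.874 = 0.094878 + 0.013110 = 0.10799.
By Bayes' theorem, P(H|E) = 0.094878 / 0.10799 = 0.879.

P(H | E) ≈ 0.879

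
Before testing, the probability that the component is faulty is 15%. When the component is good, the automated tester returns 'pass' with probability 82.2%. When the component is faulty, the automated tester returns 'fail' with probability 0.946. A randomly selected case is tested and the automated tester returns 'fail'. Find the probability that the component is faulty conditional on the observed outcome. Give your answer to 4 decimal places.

P(H | E) ≈ 0.4840

Write H for 'the component is faulty'. Prior odds H:¬H = 0.15/0.85 = 0.17647. For the 'fail' outcome, the likelihood ratio is 0.946/0.178 = 5.3146.
Posterior odds = 0.17647 × 5.3146 = 0.93787, so P(H|E) = 0.93787/(1+0.93787) = 0.4840.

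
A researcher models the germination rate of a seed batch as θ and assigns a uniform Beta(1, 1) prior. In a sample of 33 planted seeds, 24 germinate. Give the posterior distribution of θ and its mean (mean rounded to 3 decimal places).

Observing 24 successes and 9 failures updates Beta(1, 1) by adding the success and failure counts to the two shape parameters: α = 1+24 = 25, β = 1+9 = 10.
E[θ | data] = 25/(25+10) = 0.714.

Posterior: Beta(25, 10); mean ≈ 0.714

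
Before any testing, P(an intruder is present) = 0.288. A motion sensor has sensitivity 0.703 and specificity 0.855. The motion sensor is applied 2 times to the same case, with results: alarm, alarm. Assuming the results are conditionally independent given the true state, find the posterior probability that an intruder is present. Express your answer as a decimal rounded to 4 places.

Posterior P(H) ≈ 0.9048

With H the event that an intruder is present, the joint likelihood of the observed sequence is P(data|H) = 0.703·0.703 = 0.49421 and P(data|¬H) = 0.145·0.145 = 0.021025.
Bayes: P(H|data) = 0.288·0.49421 / (0.288·0.49421 + 0.712·0.021025) = 0.14233/0.15730 = 0.9048.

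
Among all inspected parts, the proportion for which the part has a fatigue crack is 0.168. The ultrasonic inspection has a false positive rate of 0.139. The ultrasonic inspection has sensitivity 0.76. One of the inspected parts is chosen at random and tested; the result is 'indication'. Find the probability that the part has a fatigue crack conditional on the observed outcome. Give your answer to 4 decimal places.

Let H be the event that the part has a fatigue crack. P(H) = 0.168, so P(¬H) = 0.832. With E the 'indication' result, P(E|H) = 0.76 and P(E|¬H) = 0.139.
P(E) = 0.76·0.168 + 0.139·0.832 = 0.12768 + 0.11565 = 0.24333.
By Bayes' theorem, P(H|E) = 0.12768 / 0.24333 = 0.5247.

P(H | E) ≈ 0.5247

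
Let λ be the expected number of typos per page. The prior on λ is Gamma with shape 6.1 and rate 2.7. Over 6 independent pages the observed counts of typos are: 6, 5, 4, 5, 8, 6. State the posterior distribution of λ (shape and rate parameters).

Posterior: Gamma(shape=40.1, rate=8.7)

Total count ∑xᵢ = 34 over n = 6 pages.
Gamma is conjugate to the Poisson likelihood: posterior is Gamma(shape = 6.1+34 = 40.1, rate = 2.7+6 = 8.7).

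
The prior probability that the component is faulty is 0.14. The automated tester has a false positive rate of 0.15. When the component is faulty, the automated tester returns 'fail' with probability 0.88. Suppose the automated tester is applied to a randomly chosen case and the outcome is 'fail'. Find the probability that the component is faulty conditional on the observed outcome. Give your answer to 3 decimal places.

Write H for 'the component is faulty'. Prior odds H:¬H = 0.14/0.86 = 0.16279. For the 'fail' outcome, the likelihood ratio is 0.88/0.15 = 5.8667.
Posterior odds = 0.16279 × 5.8667 = 0.95504, so P(H|E) = 0.95504/(1+0.95504) = 0.489.

P(H | E) ≈ 0.489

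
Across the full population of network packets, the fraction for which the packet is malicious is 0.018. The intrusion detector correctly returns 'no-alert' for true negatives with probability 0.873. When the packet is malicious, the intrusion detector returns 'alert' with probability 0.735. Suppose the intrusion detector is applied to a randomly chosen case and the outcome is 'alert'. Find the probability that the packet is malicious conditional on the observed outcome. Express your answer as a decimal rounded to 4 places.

Write H for 'the packet is malicious'. Prior odds H:¬H = 0.018/0.982 = 0.018330. For the 'alert' outcome, the likelihood ratio is 0.735/0.127 = 5.7874.
Posterior odds = 0.018330 × 5.7874 = 0.10608, so P(H|E) = 0.10608/(1+0.10608) = 0.0959.

P(H | E) ≈ 0.0959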